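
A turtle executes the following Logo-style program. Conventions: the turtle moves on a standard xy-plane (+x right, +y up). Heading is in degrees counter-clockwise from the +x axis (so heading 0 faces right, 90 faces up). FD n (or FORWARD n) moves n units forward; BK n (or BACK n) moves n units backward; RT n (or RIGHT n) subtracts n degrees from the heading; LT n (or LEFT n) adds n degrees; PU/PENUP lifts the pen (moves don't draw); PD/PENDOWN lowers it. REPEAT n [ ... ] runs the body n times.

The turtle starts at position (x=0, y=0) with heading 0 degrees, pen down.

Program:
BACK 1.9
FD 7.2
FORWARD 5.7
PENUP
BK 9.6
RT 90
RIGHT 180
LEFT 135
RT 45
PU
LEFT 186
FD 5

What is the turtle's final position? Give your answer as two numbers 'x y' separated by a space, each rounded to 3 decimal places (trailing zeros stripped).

Executing turtle program step by step:
Start: pos=(0,0), heading=0, pen down
BK 1.9: (0,0) -> (-1.9,0) [heading=0, draw]
FD 7.2: (-1.9,0) -> (5.3,0) [heading=0, draw]
FD 5.7: (5.3,0) -> (11,0) [heading=0, draw]
PU: pen up
BK 9.6: (11,0) -> (1.4,0) [heading=0, move]
RT 90: heading 0 -> 270
RT 180: heading 270 -> 90
LT 135: heading 90 -> 225
RT 45: heading 225 -> 180
PU: pen up
LT 186: heading 180 -> 6
FD 5: (1.4,0) -> (6.373,0.523) [heading=6, move]
Final: pos=(6.373,0.523), heading=6, 3 segment(s) drawn

Answer: 6.373 0.523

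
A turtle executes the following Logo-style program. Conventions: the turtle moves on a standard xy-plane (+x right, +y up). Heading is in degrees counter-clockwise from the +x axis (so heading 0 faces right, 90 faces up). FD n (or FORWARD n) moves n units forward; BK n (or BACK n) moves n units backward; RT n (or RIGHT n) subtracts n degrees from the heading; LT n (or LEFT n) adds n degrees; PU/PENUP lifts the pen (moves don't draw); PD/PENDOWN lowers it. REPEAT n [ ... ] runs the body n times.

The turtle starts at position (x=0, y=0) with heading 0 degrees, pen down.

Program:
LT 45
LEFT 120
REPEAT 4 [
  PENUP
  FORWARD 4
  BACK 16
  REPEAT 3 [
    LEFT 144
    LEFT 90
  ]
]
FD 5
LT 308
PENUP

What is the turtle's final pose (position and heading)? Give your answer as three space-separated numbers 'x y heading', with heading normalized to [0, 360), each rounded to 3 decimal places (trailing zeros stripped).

Answer: 33.246 -25.177 41

Derivation:
Executing turtle program step by step:
Start: pos=(0,0), heading=0, pen down
LT 45: heading 0 -> 45
LT 120: heading 45 -> 165
REPEAT 4 [
  -- iteration 1/4 --
  PU: pen up
  FD 4: (0,0) -> (-3.864,1.035) [heading=165, move]
  BK 16: (-3.864,1.035) -> (11.591,-3.106) [heading=165, move]
  REPEAT 3 [
    -- iteration 1/3 --
    LT 144: heading 165 -> 309
    LT 90: heading 309 -> 39
    -- iteration 2/3 --
    LT 144: heading 39 -> 183
    LT 90: heading 183 -> 273
    -- iteration 3/3 --
    LT 144: heading 273 -> 57
    LT 90: heading 57 -> 147
  ]
  -- iteration 2/4 --
  PU: pen up
  FD 4: (11.591,-3.106) -> (8.236,-0.927) [heading=147, move]
  BK 16: (8.236,-0.927) -> (21.655,-9.641) [heading=147, move]
  REPEAT 3 [
    -- iteration 1/3 --
    LT 144: heading 147 -> 291
    LT 90: heading 291 -> 21
    -- iteration 2/3 --
    LT 144: heading 21 -> 165
    LT 90: heading 165 -> 255
    -- iteration 3/3 --
    LT 144: heading 255 -> 39
    LT 90: heading 39 -> 129
  ]
  -- iteration 3/4 --
  PU: pen up
  FD 4: (21.655,-9.641) -> (19.138,-6.533) [heading=129, move]
  BK 16: (19.138,-6.533) -> (29.207,-18.967) [heading=129, move]
  REPEAT 3 [
    -- iteration 1/3 --
    LT 144: heading 129 -> 273
    LT 90: heading 273 -> 3
    -- iteration 2/3 --
    LT 144: heading 3 -> 147
    LT 90: heading 147 -> 237
    -- iteration 3/3 --
    LT 144: heading 237 -> 21
    LT 90: heading 21 -> 111
  ]
  -- iteration 4/4 --
  PU: pen up
  FD 4: (29.207,-18.967) -> (27.774,-15.233) [heading=111, move]
  BK 16: (27.774,-15.233) -> (33.507,-30.17) [heading=111, move]
  REPEAT 3 [
    -- iteration 1/3 --
    LT 144: heading 111 -> 255
    LT 90: heading 255 -> 345
    -- iteration 2/3 --
    LT 144: heading 345 -> 129
    LT 90: heading 129 -> 219
    -- iteration 3/3 --
    LT 144: heading 219 -> 3
    LT 90: heading 3 -> 93
  ]
]
FD 5: (33.507,-30.17) -> (33.246,-25.177) [heading=93, move]
LT 308: heading 93 -> 41
PU: pen up
Final: pos=(33.246,-25.177), heading=41, 0 segment(s) drawn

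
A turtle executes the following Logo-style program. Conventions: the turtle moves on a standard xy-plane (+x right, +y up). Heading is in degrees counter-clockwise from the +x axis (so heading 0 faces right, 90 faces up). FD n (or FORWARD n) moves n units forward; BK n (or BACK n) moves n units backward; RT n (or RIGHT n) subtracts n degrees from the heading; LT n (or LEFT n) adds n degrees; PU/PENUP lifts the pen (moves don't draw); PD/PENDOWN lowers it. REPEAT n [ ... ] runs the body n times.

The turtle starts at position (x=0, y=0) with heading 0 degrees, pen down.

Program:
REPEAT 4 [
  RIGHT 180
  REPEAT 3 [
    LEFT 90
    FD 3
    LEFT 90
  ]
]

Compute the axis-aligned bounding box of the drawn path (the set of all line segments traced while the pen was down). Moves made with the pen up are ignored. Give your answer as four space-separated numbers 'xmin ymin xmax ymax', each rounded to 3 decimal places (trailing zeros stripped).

Executing turtle program step by step:
Start: pos=(0,0), heading=0, pen down
REPEAT 4 [
  -- iteration 1/4 --
  RT 180: heading 0 -> 180
  REPEAT 3 [
    -- iteration 1/3 --
    LT 90: heading 180 -> 270
    FD 3: (0,0) -> (0,-3) [heading=270, draw]
    LT 90: heading 270 -> 0
    -- iteration 2/3 --
    LT 90: heading 0 -> 90
    FD 3: (0,-3) -> (0,0) [heading=90, draw]
    LT 90: heading 90 -> 180
    -- iteration 3/3 --
    LT 90: heading 180 -> 270
    FD 3: (0,0) -> (0,-3) [heading=270, draw]
    LT 90: heading 270 -> 0
  ]
  -- iteration 2/4 --
  RT 180: heading 0 -> 180
  REPEAT 3 [
    -- iteration 1/3 --
    LT 90: heading 180 -> 270
    FD 3: (0,-3) -> (0,-6) [heading=270, draw]
    LT 90: heading 270 -> 0
    -- iteration 2/3 --
    LT 90: heading 0 -> 90
    FD 3: (0,-6) -> (0,-3) [heading=90, draw]
    LT 90: heading 90 -> 180
    -- iteration 3/3 --
    LT 90: heading 180 -> 270
    FD 3: (0,-3) -> (0,-6) [heading=270, draw]
    LT 90: heading 270 -> 0
  ]
  -- iteration 3/4 --
  RT 180: heading 0 -> 180
  REPEAT 3 [
    -- iteration 1/3 --
    LT 90: heading 180 -> 270
    FD 3: (0,-6) -> (0,-9) [heading=270, draw]
    LT 90: heading 270 -> 0
    -- iteration 2/3 --
    LT 90: heading 0 -> 90
    FD 3: (0,-9) -> (0,-6) [heading=90, draw]
    LT 90: heading 90 -> 180
    -- iteration 3/3 --
    LT 90: heading 180 -> 270
    FD 3: (0,-6) -> (0,-9) [heading=270, draw]
    LT 90: heading 270 -> 0
  ]
  -- iteration 4/4 --
  RT 180: heading 0 -> 180
  REPEAT 3 [
    -- iteration 1/3 --
    LT 90: heading 180 -> 270
    FD 3: (0,-9) -> (0,-12) [heading=270, draw]
    LT 90: heading 270 -> 0
    -- iteration 2/3 --
    LT 90: heading 0 -> 90
    FD 3: (0,-12) -> (0,-9) [heading=90, draw]
    LT 90: heading 90 -> 180
    -- iteration 3/3 --
    LT 90: heading 180 -> 270
    FD 3: (0,-9) -> (0,-12) [heading=270, draw]
    LT 90: heading 270 -> 0
  ]
]
Final: pos=(0,-12), heading=0, 12 segment(s) drawn

Segment endpoints: x in {0, 0, 0, 0, 0, 0, 0, 0, 0, 0, 0, 0, 0}, y in {-12, -9, -6, -3, 0}
xmin=0, ymin=-12, xmax=0, ymax=0

Answer: 0 -12 0 0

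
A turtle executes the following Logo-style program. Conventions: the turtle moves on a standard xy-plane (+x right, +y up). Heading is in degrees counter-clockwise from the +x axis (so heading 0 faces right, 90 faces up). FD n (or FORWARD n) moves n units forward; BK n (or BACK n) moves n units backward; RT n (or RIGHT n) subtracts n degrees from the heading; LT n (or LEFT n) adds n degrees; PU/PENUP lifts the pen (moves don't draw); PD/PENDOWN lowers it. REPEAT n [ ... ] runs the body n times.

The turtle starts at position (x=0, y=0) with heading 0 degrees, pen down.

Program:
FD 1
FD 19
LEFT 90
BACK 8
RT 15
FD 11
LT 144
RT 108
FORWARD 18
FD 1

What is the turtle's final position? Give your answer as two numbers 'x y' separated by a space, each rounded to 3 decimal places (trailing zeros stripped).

Executing turtle program step by step:
Start: pos=(0,0), heading=0, pen down
FD 1: (0,0) -> (1,0) [heading=0, draw]
FD 19: (1,0) -> (20,0) [heading=0, draw]
LT 90: heading 0 -> 90
BK 8: (20,0) -> (20,-8) [heading=90, draw]
RT 15: heading 90 -> 75
FD 11: (20,-8) -> (22.847,2.625) [heading=75, draw]
LT 144: heading 75 -> 219
RT 108: heading 219 -> 111
FD 18: (22.847,2.625) -> (16.396,19.43) [heading=111, draw]
FD 1: (16.396,19.43) -> (16.038,20.363) [heading=111, draw]
Final: pos=(16.038,20.363), heading=111, 6 segment(s) drawn

Answer: 16.038 20.363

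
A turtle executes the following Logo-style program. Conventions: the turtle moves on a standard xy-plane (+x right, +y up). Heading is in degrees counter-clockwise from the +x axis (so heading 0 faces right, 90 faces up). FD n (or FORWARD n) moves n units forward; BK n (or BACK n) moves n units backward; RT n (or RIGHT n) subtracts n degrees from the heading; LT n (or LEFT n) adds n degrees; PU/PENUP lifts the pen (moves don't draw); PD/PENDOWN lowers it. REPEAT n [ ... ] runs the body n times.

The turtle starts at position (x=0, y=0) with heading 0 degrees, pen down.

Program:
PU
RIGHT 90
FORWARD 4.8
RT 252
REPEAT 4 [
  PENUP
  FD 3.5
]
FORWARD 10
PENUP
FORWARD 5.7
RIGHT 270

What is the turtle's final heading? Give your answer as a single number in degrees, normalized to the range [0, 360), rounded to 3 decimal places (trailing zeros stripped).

Answer: 108

Derivation:
Executing turtle program step by step:
Start: pos=(0,0), heading=0, pen down
PU: pen up
RT 90: heading 0 -> 270
FD 4.8: (0,0) -> (0,-4.8) [heading=270, move]
RT 252: heading 270 -> 18
REPEAT 4 [
  -- iteration 1/4 --
  PU: pen up
  FD 3.5: (0,-4.8) -> (3.329,-3.718) [heading=18, move]
  -- iteration 2/4 --
  PU: pen up
  FD 3.5: (3.329,-3.718) -> (6.657,-2.637) [heading=18, move]
  -- iteration 3/4 --
  PU: pen up
  FD 3.5: (6.657,-2.637) -> (9.986,-1.555) [heading=18, move]
  -- iteration 4/4 --
  PU: pen up
  FD 3.5: (9.986,-1.555) -> (13.315,-0.474) [heading=18, move]
]
FD 10: (13.315,-0.474) -> (22.825,2.616) [heading=18, move]
PU: pen up
FD 5.7: (22.825,2.616) -> (28.246,4.378) [heading=18, move]
RT 270: heading 18 -> 108
Final: pos=(28.246,4.378), heading=108, 0 segment(s) drawn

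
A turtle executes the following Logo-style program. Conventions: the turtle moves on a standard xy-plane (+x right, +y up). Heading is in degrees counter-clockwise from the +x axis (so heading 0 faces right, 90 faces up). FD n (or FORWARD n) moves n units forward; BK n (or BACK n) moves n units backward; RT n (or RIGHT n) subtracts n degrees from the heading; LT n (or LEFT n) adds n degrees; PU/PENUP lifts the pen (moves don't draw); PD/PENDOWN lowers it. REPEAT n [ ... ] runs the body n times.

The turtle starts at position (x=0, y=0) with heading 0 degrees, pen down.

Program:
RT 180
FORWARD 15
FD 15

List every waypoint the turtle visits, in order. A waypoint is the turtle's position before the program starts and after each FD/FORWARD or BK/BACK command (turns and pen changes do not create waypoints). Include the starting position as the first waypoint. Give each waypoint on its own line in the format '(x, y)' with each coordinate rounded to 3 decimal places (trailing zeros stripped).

Executing turtle program step by step:
Start: pos=(0,0), heading=0, pen down
RT 180: heading 0 -> 180
FD 15: (0,0) -> (-15,0) [heading=180, draw]
FD 15: (-15,0) -> (-30,0) [heading=180, draw]
Final: pos=(-30,0), heading=180, 2 segment(s) drawn
Waypoints (3 total):
(0, 0)
(-15, 0)
(-30, 0)

Answer: (0, 0)
(-15, 0)
(-30, 0)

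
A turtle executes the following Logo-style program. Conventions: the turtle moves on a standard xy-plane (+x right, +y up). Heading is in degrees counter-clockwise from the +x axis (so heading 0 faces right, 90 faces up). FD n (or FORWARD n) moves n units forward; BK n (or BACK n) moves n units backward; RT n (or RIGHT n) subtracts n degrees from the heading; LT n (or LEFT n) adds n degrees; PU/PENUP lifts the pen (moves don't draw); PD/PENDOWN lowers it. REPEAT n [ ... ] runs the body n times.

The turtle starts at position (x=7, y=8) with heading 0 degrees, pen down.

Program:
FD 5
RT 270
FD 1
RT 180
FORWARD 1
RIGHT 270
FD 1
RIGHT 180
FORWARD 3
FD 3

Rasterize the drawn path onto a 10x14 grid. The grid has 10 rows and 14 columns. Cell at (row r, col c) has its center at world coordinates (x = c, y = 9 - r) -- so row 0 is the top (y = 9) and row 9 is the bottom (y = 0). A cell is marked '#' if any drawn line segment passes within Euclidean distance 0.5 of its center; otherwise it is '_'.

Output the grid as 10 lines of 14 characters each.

Segment 0: (7,8) -> (12,8)
Segment 1: (12,8) -> (12,9)
Segment 2: (12,9) -> (12,8)
Segment 3: (12,8) -> (13,8)
Segment 4: (13,8) -> (10,8)
Segment 5: (10,8) -> (7,8)

Answer: ____________#_
_______#######
______________
______________
______________
______________
______________
______________
______________
______________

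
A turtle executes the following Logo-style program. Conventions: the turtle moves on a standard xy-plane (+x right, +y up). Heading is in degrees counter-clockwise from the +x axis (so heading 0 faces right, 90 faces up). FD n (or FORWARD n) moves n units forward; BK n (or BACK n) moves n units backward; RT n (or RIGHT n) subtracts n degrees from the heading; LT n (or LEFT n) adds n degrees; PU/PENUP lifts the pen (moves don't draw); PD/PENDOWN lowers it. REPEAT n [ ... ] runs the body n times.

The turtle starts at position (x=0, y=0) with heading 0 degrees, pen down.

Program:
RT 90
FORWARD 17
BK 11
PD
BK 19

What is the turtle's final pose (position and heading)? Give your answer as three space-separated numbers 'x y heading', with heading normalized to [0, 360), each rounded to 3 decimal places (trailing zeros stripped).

Answer: 0 13 270

Derivation:
Executing turtle program step by step:
Start: pos=(0,0), heading=0, pen down
RT 90: heading 0 -> 270
FD 17: (0,0) -> (0,-17) [heading=270, draw]
BK 11: (0,-17) -> (0,-6) [heading=270, draw]
PD: pen down
BK 19: (0,-6) -> (0,13) [heading=270, draw]
Final: pos=(0,13), heading=270, 3 segment(s) drawn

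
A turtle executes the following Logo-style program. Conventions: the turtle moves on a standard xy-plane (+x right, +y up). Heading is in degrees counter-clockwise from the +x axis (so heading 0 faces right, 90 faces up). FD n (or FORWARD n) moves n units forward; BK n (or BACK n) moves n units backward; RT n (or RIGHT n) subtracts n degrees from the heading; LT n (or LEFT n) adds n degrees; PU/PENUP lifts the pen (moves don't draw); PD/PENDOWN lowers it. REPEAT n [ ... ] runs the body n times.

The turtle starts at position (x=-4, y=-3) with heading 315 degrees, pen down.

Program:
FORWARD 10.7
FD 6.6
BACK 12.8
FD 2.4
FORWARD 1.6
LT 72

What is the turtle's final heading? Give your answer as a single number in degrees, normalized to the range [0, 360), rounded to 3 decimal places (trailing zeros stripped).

Answer: 27

Derivation:
Executing turtle program step by step:
Start: pos=(-4,-3), heading=315, pen down
FD 10.7: (-4,-3) -> (3.566,-10.566) [heading=315, draw]
FD 6.6: (3.566,-10.566) -> (8.233,-15.233) [heading=315, draw]
BK 12.8: (8.233,-15.233) -> (-0.818,-6.182) [heading=315, draw]
FD 2.4: (-0.818,-6.182) -> (0.879,-7.879) [heading=315, draw]
FD 1.6: (0.879,-7.879) -> (2.01,-9.01) [heading=315, draw]
LT 72: heading 315 -> 27
Final: pos=(2.01,-9.01), heading=27, 5 segment(s) drawn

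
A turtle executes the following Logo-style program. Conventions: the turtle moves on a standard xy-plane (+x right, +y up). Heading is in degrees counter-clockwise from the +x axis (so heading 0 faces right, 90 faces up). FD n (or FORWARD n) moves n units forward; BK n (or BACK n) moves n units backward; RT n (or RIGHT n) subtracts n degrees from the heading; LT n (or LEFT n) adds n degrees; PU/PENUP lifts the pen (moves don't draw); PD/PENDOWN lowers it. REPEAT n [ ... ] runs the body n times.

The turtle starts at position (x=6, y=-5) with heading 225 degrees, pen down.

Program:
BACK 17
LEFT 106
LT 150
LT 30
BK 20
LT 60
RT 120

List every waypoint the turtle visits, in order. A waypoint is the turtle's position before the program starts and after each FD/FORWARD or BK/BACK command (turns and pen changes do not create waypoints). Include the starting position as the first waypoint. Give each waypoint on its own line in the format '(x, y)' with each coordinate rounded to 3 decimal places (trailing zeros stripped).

Answer: (6, -5)
(18.021, 7.021)
(35.513, -2.675)

Derivation:
Executing turtle program step by step:
Start: pos=(6,-5), heading=225, pen down
BK 17: (6,-5) -> (18.021,7.021) [heading=225, draw]
LT 106: heading 225 -> 331
LT 150: heading 331 -> 121
LT 30: heading 121 -> 151
BK 20: (18.021,7.021) -> (35.513,-2.675) [heading=151, draw]
LT 60: heading 151 -> 211
RT 120: heading 211 -> 91
Final: pos=(35.513,-2.675), heading=91, 2 segment(s) drawn
Waypoints (3 total):
(6, -5)
(18.021, 7.021)
(35.513, -2.675)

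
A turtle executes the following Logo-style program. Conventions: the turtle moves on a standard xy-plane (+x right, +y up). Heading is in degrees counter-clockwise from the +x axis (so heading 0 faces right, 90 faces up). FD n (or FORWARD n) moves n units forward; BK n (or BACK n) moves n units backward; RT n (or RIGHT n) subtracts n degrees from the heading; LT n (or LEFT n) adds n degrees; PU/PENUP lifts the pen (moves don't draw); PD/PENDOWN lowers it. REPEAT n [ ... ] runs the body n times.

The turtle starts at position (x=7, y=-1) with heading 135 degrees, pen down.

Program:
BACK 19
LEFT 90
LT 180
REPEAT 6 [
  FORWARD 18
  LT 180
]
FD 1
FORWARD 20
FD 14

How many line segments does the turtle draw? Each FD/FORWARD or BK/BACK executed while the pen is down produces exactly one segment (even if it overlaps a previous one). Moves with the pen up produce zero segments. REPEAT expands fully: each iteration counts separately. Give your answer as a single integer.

Answer: 10

Derivation:
Executing turtle program step by step:
Start: pos=(7,-1), heading=135, pen down
BK 19: (7,-1) -> (20.435,-14.435) [heading=135, draw]
LT 90: heading 135 -> 225
LT 180: heading 225 -> 45
REPEAT 6 [
  -- iteration 1/6 --
  FD 18: (20.435,-14.435) -> (33.163,-1.707) [heading=45, draw]
  LT 180: heading 45 -> 225
  -- iteration 2/6 --
  FD 18: (33.163,-1.707) -> (20.435,-14.435) [heading=225, draw]
  LT 180: heading 225 -> 45
  -- iteration 3/6 --
  FD 18: (20.435,-14.435) -> (33.163,-1.707) [heading=45, draw]
  LT 180: heading 45 -> 225
  -- iteration 4/6 --
  FD 18: (33.163,-1.707) -> (20.435,-14.435) [heading=225, draw]
  LT 180: heading 225 -> 45
  -- iteration 5/6 --
  FD 18: (20.435,-14.435) -> (33.163,-1.707) [heading=45, draw]
  LT 180: heading 45 -> 225
  -- iteration 6/6 --
  FD 18: (33.163,-1.707) -> (20.435,-14.435) [heading=225, draw]
  LT 180: heading 225 -> 45
]
FD 1: (20.435,-14.435) -> (21.142,-13.728) [heading=45, draw]
FD 20: (21.142,-13.728) -> (35.284,0.414) [heading=45, draw]
FD 14: (35.284,0.414) -> (45.184,10.314) [heading=45, draw]
Final: pos=(45.184,10.314), heading=45, 10 segment(s) drawn
Segments drawn: 10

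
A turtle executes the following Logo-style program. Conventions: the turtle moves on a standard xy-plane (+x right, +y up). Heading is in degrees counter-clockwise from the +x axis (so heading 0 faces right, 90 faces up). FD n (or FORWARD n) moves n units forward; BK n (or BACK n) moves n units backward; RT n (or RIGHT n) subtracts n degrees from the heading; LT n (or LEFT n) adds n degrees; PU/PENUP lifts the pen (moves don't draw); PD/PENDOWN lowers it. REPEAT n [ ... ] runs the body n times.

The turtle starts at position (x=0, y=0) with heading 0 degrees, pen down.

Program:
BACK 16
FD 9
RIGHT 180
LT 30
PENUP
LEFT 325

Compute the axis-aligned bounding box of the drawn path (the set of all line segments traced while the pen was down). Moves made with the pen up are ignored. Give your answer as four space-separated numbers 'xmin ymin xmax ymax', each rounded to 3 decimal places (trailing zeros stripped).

Answer: -16 0 0 0

Derivation:
Executing turtle program step by step:
Start: pos=(0,0), heading=0, pen down
BK 16: (0,0) -> (-16,0) [heading=0, draw]
FD 9: (-16,0) -> (-7,0) [heading=0, draw]
RT 180: heading 0 -> 180
LT 30: heading 180 -> 210
PU: pen up
LT 325: heading 210 -> 175
Final: pos=(-7,0), heading=175, 2 segment(s) drawn

Segment endpoints: x in {-16, -7, 0}, y in {0}
xmin=-16, ymin=0, xmax=0, ymax=0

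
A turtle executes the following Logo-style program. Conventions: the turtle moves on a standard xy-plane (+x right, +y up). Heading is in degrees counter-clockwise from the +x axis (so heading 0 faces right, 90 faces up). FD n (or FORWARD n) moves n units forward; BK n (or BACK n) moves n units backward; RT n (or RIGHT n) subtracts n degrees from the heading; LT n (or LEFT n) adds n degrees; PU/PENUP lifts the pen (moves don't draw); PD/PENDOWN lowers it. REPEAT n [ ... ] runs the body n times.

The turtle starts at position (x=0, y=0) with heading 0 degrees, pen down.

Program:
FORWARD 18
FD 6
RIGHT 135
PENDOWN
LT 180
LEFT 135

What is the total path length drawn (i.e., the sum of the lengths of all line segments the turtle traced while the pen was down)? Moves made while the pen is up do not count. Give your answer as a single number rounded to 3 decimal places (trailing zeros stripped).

Answer: 24

Derivation:
Executing turtle program step by step:
Start: pos=(0,0), heading=0, pen down
FD 18: (0,0) -> (18,0) [heading=0, draw]
FD 6: (18,0) -> (24,0) [heading=0, draw]
RT 135: heading 0 -> 225
PD: pen down
LT 180: heading 225 -> 45
LT 135: heading 45 -> 180
Final: pos=(24,0), heading=180, 2 segment(s) drawn

Segment lengths:
  seg 1: (0,0) -> (18,0), length = 18
  seg 2: (18,0) -> (24,0), length = 6
Total = 24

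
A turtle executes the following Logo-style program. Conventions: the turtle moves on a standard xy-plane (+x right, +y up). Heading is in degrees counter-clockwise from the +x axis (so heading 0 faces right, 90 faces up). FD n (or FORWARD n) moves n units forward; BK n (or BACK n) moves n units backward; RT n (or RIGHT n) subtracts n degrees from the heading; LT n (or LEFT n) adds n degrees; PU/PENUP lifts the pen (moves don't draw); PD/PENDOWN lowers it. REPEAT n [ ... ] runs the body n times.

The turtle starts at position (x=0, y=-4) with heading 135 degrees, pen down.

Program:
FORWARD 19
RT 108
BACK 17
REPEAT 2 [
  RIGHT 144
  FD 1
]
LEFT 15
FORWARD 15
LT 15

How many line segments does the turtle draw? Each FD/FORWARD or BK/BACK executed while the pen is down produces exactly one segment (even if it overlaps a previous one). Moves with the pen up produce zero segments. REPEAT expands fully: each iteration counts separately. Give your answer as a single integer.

Executing turtle program step by step:
Start: pos=(0,-4), heading=135, pen down
FD 19: (0,-4) -> (-13.435,9.435) [heading=135, draw]
RT 108: heading 135 -> 27
BK 17: (-13.435,9.435) -> (-28.582,1.717) [heading=27, draw]
REPEAT 2 [
  -- iteration 1/2 --
  RT 144: heading 27 -> 243
  FD 1: (-28.582,1.717) -> (-29.036,0.826) [heading=243, draw]
  -- iteration 2/2 --
  RT 144: heading 243 -> 99
  FD 1: (-29.036,0.826) -> (-29.193,1.814) [heading=99, draw]
]
LT 15: heading 99 -> 114
FD 15: (-29.193,1.814) -> (-35.294,15.517) [heading=114, draw]
LT 15: heading 114 -> 129
Final: pos=(-35.294,15.517), heading=129, 5 segment(s) drawn
Segments drawn: 5

Answer: 5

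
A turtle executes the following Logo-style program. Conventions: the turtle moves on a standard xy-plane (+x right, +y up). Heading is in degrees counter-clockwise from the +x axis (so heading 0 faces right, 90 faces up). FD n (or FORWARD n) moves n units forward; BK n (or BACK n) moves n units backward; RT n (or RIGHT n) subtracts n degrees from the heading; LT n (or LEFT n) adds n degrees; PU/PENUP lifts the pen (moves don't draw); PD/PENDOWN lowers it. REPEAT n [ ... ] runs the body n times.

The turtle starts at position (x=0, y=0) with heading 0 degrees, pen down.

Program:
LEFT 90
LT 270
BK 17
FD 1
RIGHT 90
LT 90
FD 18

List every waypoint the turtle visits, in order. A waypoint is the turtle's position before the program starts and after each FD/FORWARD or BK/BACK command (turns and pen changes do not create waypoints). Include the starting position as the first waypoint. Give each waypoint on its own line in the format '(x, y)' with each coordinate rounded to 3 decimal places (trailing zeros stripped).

Executing turtle program step by step:
Start: pos=(0,0), heading=0, pen down
LT 90: heading 0 -> 90
LT 270: heading 90 -> 0
BK 17: (0,0) -> (-17,0) [heading=0, draw]
FD 1: (-17,0) -> (-16,0) [heading=0, draw]
RT 90: heading 0 -> 270
LT 90: heading 270 -> 0
FD 18: (-16,0) -> (2,0) [heading=0, draw]
Final: pos=(2,0), heading=0, 3 segment(s) drawn
Waypoints (4 total):
(0, 0)
(-17, 0)
(-16, 0)
(2, 0)

Answer: (0, 0)
(-17, 0)
(-16, 0)
(2, 0)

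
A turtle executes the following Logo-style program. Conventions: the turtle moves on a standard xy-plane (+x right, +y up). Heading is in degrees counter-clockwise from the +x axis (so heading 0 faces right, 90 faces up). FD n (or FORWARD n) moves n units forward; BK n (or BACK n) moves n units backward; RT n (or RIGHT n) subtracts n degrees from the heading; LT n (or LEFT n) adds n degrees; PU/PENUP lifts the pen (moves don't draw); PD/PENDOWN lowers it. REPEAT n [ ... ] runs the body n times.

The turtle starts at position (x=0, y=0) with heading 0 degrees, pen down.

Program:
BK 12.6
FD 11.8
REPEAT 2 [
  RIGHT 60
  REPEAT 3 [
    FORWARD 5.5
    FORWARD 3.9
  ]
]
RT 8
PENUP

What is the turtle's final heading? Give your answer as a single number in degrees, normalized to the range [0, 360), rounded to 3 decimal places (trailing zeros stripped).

Executing turtle program step by step:
Start: pos=(0,0), heading=0, pen down
BK 12.6: (0,0) -> (-12.6,0) [heading=0, draw]
FD 11.8: (-12.6,0) -> (-0.8,0) [heading=0, draw]
REPEAT 2 [
  -- iteration 1/2 --
  RT 60: heading 0 -> 300
  REPEAT 3 [
    -- iteration 1/3 --
    FD 5.5: (-0.8,0) -> (1.95,-4.763) [heading=300, draw]
    FD 3.9: (1.95,-4.763) -> (3.9,-8.141) [heading=300, draw]
    -- iteration 2/3 --
    FD 5.5: (3.9,-8.141) -> (6.65,-12.904) [heading=300, draw]
    FD 3.9: (6.65,-12.904) -> (8.6,-16.281) [heading=300, draw]
    -- iteration 3/3 --
    FD 5.5: (8.6,-16.281) -> (11.35,-21.044) [heading=300, draw]
    FD 3.9: (11.35,-21.044) -> (13.3,-24.422) [heading=300, draw]
  ]
  -- iteration 2/2 --
  RT 60: heading 300 -> 240
  REPEAT 3 [
    -- iteration 1/3 --
    FD 5.5: (13.3,-24.422) -> (10.55,-29.185) [heading=240, draw]
    FD 3.9: (10.55,-29.185) -> (8.6,-32.563) [heading=240, draw]
    -- iteration 2/3 --
    FD 5.5: (8.6,-32.563) -> (5.85,-37.326) [heading=240, draw]
    FD 3.9: (5.85,-37.326) -> (3.9,-40.703) [heading=240, draw]
    -- iteration 3/3 --
    FD 5.5: (3.9,-40.703) -> (1.15,-45.466) [heading=240, draw]
    FD 3.9: (1.15,-45.466) -> (-0.8,-48.844) [heading=240, draw]
  ]
]
RT 8: heading 240 -> 232
PU: pen up
Final: pos=(-0.8,-48.844), heading=232, 14 segment(s) drawn

Answer: 232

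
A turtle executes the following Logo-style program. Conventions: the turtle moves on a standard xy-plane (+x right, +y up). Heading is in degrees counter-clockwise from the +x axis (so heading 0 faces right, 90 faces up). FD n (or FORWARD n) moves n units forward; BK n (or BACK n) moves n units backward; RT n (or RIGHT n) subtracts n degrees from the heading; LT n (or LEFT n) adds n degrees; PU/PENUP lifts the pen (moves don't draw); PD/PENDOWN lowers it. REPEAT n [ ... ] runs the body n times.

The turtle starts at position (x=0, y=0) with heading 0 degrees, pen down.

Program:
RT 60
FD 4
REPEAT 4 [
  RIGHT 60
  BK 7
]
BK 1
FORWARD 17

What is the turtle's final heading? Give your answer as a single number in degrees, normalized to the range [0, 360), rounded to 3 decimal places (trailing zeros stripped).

Answer: 60

Derivation:
Executing turtle program step by step:
Start: pos=(0,0), heading=0, pen down
RT 60: heading 0 -> 300
FD 4: (0,0) -> (2,-3.464) [heading=300, draw]
REPEAT 4 [
  -- iteration 1/4 --
  RT 60: heading 300 -> 240
  BK 7: (2,-3.464) -> (5.5,2.598) [heading=240, draw]
  -- iteration 2/4 --
  RT 60: heading 240 -> 180
  BK 7: (5.5,2.598) -> (12.5,2.598) [heading=180, draw]
  -- iteration 3/4 --
  RT 60: heading 180 -> 120
  BK 7: (12.5,2.598) -> (16,-3.464) [heading=120, draw]
  -- iteration 4/4 --
  RT 60: heading 120 -> 60
  BK 7: (16,-3.464) -> (12.5,-9.526) [heading=60, draw]
]
BK 1: (12.5,-9.526) -> (12,-10.392) [heading=60, draw]
FD 17: (12,-10.392) -> (20.5,4.33) [heading=60, draw]
Final: pos=(20.5,4.33), heading=60, 7 segment(s) drawn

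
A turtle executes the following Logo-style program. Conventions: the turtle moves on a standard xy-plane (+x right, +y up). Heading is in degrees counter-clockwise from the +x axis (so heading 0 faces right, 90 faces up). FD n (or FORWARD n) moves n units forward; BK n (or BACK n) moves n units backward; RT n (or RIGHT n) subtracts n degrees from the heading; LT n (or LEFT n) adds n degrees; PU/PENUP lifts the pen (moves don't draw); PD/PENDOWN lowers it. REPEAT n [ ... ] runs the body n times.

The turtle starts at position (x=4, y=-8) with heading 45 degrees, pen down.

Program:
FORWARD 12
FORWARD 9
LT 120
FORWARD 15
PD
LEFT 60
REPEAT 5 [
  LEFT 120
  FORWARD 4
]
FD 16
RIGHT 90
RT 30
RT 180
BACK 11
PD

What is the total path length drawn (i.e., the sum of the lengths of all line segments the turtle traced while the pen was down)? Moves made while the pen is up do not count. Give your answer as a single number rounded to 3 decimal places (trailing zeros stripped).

Executing turtle program step by step:
Start: pos=(4,-8), heading=45, pen down
FD 12: (4,-8) -> (12.485,0.485) [heading=45, draw]
FD 9: (12.485,0.485) -> (18.849,6.849) [heading=45, draw]
LT 120: heading 45 -> 165
FD 15: (18.849,6.849) -> (4.36,10.732) [heading=165, draw]
PD: pen down
LT 60: heading 165 -> 225
REPEAT 5 [
  -- iteration 1/5 --
  LT 120: heading 225 -> 345
  FD 4: (4.36,10.732) -> (8.224,9.696) [heading=345, draw]
  -- iteration 2/5 --
  LT 120: heading 345 -> 105
  FD 4: (8.224,9.696) -> (7.189,13.56) [heading=105, draw]
  -- iteration 3/5 --
  LT 120: heading 105 -> 225
  FD 4: (7.189,13.56) -> (4.36,10.732) [heading=225, draw]
  -- iteration 4/5 --
  LT 120: heading 225 -> 345
  FD 4: (4.36,10.732) -> (8.224,9.696) [heading=345, draw]
  -- iteration 5/5 --
  LT 120: heading 345 -> 105
  FD 4: (8.224,9.696) -> (7.189,13.56) [heading=105, draw]
]
FD 16: (7.189,13.56) -> (3.048,29.015) [heading=105, draw]
RT 90: heading 105 -> 15
RT 30: heading 15 -> 345
RT 180: heading 345 -> 165
BK 11: (3.048,29.015) -> (13.673,26.168) [heading=165, draw]
PD: pen down
Final: pos=(13.673,26.168), heading=165, 10 segment(s) drawn

Segment lengths:
  seg 1: (4,-8) -> (12.485,0.485), length = 12
  seg 2: (12.485,0.485) -> (18.849,6.849), length = 9
  seg 3: (18.849,6.849) -> (4.36,10.732), length = 15
  seg 4: (4.36,10.732) -> (8.224,9.696), length = 4
  seg 5: (8.224,9.696) -> (7.189,13.56), length = 4
  seg 6: (7.189,13.56) -> (4.36,10.732), length = 4
  seg 7: (4.36,10.732) -> (8.224,9.696), length = 4
  seg 8: (8.224,9.696) -> (7.189,13.56), length = 4
  seg 9: (7.189,13.56) -> (3.048,29.015), length = 16
  seg 10: (3.048,29.015) -> (13.673,26.168), length = 11
Total = 83

Answer: 83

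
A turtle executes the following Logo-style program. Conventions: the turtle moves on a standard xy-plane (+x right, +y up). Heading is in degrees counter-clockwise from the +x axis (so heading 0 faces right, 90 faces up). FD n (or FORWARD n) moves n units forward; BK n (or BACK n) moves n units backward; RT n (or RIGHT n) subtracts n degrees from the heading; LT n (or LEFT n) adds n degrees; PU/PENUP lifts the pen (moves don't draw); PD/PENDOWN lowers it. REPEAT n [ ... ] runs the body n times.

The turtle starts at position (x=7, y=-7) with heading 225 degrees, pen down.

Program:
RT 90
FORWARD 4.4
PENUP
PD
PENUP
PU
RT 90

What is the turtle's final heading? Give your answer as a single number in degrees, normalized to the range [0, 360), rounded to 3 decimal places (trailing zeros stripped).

Answer: 45

Derivation:
Executing turtle program step by step:
Start: pos=(7,-7), heading=225, pen down
RT 90: heading 225 -> 135
FD 4.4: (7,-7) -> (3.889,-3.889) [heading=135, draw]
PU: pen up
PD: pen down
PU: pen up
PU: pen up
RT 90: heading 135 -> 45
Final: pos=(3.889,-3.889), heading=45, 1 segment(s) drawn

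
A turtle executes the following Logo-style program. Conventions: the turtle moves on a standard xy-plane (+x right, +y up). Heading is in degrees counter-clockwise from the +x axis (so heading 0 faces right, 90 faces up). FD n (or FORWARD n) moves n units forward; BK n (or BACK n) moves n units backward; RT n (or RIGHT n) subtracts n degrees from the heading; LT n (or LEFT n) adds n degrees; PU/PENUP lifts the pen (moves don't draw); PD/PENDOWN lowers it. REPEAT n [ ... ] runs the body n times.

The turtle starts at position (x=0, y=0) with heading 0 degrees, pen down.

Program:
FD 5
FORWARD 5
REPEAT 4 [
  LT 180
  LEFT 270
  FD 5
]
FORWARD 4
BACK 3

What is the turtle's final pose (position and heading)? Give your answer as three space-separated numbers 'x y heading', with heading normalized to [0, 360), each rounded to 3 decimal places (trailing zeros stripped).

Answer: 11 0 0

Derivation:
Executing turtle program step by step:
Start: pos=(0,0), heading=0, pen down
FD 5: (0,0) -> (5,0) [heading=0, draw]
FD 5: (5,0) -> (10,0) [heading=0, draw]
REPEAT 4 [
  -- iteration 1/4 --
  LT 180: heading 0 -> 180
  LT 270: heading 180 -> 90
  FD 5: (10,0) -> (10,5) [heading=90, draw]
  -- iteration 2/4 --
  LT 180: heading 90 -> 270
  LT 270: heading 270 -> 180
  FD 5: (10,5) -> (5,5) [heading=180, draw]
  -- iteration 3/4 --
  LT 180: heading 180 -> 0
  LT 270: heading 0 -> 270
  FD 5: (5,5) -> (5,0) [heading=270, draw]
  -- iteration 4/4 --
  LT 180: heading 270 -> 90
  LT 270: heading 90 -> 0
  FD 5: (5,0) -> (10,0) [heading=0, draw]
]
FD 4: (10,0) -> (14,0) [heading=0, draw]
BK 3: (14,0) -> (11,0) [heading=0, draw]
Final: pos=(11,0), heading=0, 8 segment(s) drawn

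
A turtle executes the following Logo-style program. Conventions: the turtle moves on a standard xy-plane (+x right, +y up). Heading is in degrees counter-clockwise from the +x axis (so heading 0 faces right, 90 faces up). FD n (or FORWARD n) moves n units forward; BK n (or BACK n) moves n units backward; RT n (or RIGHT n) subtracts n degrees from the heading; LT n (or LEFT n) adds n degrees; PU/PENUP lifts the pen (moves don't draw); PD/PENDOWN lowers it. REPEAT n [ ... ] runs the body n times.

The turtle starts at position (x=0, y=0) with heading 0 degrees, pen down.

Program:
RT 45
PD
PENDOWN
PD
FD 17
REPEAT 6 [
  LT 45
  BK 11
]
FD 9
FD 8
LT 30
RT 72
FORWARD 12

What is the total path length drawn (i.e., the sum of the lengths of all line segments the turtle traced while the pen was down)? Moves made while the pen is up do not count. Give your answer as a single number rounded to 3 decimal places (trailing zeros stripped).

Executing turtle program step by step:
Start: pos=(0,0), heading=0, pen down
RT 45: heading 0 -> 315
PD: pen down
PD: pen down
PD: pen down
FD 17: (0,0) -> (12.021,-12.021) [heading=315, draw]
REPEAT 6 [
  -- iteration 1/6 --
  LT 45: heading 315 -> 0
  BK 11: (12.021,-12.021) -> (1.021,-12.021) [heading=0, draw]
  -- iteration 2/6 --
  LT 45: heading 0 -> 45
  BK 11: (1.021,-12.021) -> (-6.757,-19.799) [heading=45, draw]
  -- iteration 3/6 --
  LT 45: heading 45 -> 90
  BK 11: (-6.757,-19.799) -> (-6.757,-30.799) [heading=90, draw]
  -- iteration 4/6 --
  LT 45: heading 90 -> 135
  BK 11: (-6.757,-30.799) -> (1.021,-38.577) [heading=135, draw]
  -- iteration 5/6 --
  LT 45: heading 135 -> 180
  BK 11: (1.021,-38.577) -> (12.021,-38.577) [heading=180, draw]
  -- iteration 6/6 --
  LT 45: heading 180 -> 225
  BK 11: (12.021,-38.577) -> (19.799,-30.799) [heading=225, draw]
]
FD 9: (19.799,-30.799) -> (13.435,-37.163) [heading=225, draw]
FD 8: (13.435,-37.163) -> (7.778,-42.82) [heading=225, draw]
LT 30: heading 225 -> 255
RT 72: heading 255 -> 183
FD 12: (7.778,-42.82) -> (-4.205,-43.448) [heading=183, draw]
Final: pos=(-4.205,-43.448), heading=183, 10 segment(s) drawn

Segment lengths:
  seg 1: (0,0) -> (12.021,-12.021), length = 17
  seg 2: (12.021,-12.021) -> (1.021,-12.021), length = 11
  seg 3: (1.021,-12.021) -> (-6.757,-19.799), length = 11
  seg 4: (-6.757,-19.799) -> (-6.757,-30.799), length = 11
  seg 5: (-6.757,-30.799) -> (1.021,-38.577), length = 11
  seg 6: (1.021,-38.577) -> (12.021,-38.577), length = 11
  seg 7: (12.021,-38.577) -> (19.799,-30.799), length = 11
  seg 8: (19.799,-30.799) -> (13.435,-37.163), length = 9
  seg 9: (13.435,-37.163) -> (7.778,-42.82), length = 8
  seg 10: (7.778,-42.82) -> (-4.205,-43.448), length = 12
Total = 112

Answer: 112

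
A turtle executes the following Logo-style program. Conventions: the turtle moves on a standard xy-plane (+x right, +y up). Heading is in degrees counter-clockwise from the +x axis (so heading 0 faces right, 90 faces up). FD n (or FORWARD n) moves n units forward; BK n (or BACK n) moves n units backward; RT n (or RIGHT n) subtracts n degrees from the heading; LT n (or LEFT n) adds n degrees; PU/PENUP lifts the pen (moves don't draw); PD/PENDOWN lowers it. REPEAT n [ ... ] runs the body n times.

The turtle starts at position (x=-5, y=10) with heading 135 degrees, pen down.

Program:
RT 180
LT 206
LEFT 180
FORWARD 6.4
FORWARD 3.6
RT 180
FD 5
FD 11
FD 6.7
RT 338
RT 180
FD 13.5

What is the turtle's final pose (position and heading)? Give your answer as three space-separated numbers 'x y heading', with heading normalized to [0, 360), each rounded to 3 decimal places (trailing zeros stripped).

Answer: -3.527 14.841 3

Derivation:
Executing turtle program step by step:
Start: pos=(-5,10), heading=135, pen down
RT 180: heading 135 -> 315
LT 206: heading 315 -> 161
LT 180: heading 161 -> 341
FD 6.4: (-5,10) -> (1.051,7.916) [heading=341, draw]
FD 3.6: (1.051,7.916) -> (4.455,6.744) [heading=341, draw]
RT 180: heading 341 -> 161
FD 5: (4.455,6.744) -> (-0.272,8.372) [heading=161, draw]
FD 11: (-0.272,8.372) -> (-10.673,11.953) [heading=161, draw]
FD 6.7: (-10.673,11.953) -> (-17.008,14.135) [heading=161, draw]
RT 338: heading 161 -> 183
RT 180: heading 183 -> 3
FD 13.5: (-17.008,14.135) -> (-3.527,14.841) [heading=3, draw]
Final: pos=(-3.527,14.841), heading=3, 6 segment(s) drawn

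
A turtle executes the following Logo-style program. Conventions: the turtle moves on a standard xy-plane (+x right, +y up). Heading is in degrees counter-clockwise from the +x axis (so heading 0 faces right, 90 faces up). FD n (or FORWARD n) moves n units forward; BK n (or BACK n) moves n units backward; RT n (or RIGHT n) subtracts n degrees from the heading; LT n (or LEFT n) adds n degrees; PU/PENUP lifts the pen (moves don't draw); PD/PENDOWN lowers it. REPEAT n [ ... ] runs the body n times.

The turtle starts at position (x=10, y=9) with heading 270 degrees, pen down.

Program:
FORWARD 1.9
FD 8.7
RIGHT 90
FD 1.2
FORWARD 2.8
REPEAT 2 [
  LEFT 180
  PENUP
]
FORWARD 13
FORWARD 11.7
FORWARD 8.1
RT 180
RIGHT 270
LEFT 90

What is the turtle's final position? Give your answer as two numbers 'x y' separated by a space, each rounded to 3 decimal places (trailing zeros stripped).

Answer: -26.8 -1.6

Derivation:
Executing turtle program step by step:
Start: pos=(10,9), heading=270, pen down
FD 1.9: (10,9) -> (10,7.1) [heading=270, draw]
FD 8.7: (10,7.1) -> (10,-1.6) [heading=270, draw]
RT 90: heading 270 -> 180
FD 1.2: (10,-1.6) -> (8.8,-1.6) [heading=180, draw]
FD 2.8: (8.8,-1.6) -> (6,-1.6) [heading=180, draw]
REPEAT 2 [
  -- iteration 1/2 --
  LT 180: heading 180 -> 0
  PU: pen up
  -- iteration 2/2 --
  LT 180: heading 0 -> 180
  PU: pen up
]
FD 13: (6,-1.6) -> (-7,-1.6) [heading=180, move]
FD 11.7: (-7,-1.6) -> (-18.7,-1.6) [heading=180, move]
FD 8.1: (-18.7,-1.6) -> (-26.8,-1.6) [heading=180, move]
RT 180: heading 180 -> 0
RT 270: heading 0 -> 90
LT 90: heading 90 -> 180
Final: pos=(-26.8,-1.6), heading=180, 4 segment(s) drawn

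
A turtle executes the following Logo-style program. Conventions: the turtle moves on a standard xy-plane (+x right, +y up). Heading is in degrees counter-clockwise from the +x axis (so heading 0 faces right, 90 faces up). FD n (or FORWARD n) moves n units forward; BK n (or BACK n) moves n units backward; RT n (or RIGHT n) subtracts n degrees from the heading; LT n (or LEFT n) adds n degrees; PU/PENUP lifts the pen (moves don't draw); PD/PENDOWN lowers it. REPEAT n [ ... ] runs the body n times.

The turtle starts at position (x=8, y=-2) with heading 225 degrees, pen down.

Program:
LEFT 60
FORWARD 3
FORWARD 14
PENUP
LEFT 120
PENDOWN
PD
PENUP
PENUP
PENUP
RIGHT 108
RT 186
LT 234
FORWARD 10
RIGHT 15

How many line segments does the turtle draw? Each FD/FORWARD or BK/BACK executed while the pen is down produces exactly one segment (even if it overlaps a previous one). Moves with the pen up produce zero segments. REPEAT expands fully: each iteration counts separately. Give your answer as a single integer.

Answer: 2

Derivation:
Executing turtle program step by step:
Start: pos=(8,-2), heading=225, pen down
LT 60: heading 225 -> 285
FD 3: (8,-2) -> (8.776,-4.898) [heading=285, draw]
FD 14: (8.776,-4.898) -> (12.4,-18.421) [heading=285, draw]
PU: pen up
LT 120: heading 285 -> 45
PD: pen down
PD: pen down
PU: pen up
PU: pen up
PU: pen up
RT 108: heading 45 -> 297
RT 186: heading 297 -> 111
LT 234: heading 111 -> 345
FD 10: (12.4,-18.421) -> (22.059,-21.009) [heading=345, move]
RT 15: heading 345 -> 330
Final: pos=(22.059,-21.009), heading=330, 2 segment(s) drawn
Segments drawn: 2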